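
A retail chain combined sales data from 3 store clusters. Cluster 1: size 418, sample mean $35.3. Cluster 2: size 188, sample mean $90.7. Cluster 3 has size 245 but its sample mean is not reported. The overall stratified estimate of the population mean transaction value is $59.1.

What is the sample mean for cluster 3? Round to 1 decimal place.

75.5

N = 418 + 188 + 245 = 851.
Overall total = μ·N = 59.1·851 = 50294.1.
Subtract the known strata: 418·35.3 + 188·90.7 = 31807.
Remaining total for cluster 3: 50294.1 − 31807 = 18487.1.
Divide by its size: 18487.1 / 245 = 75.458... → 75.5.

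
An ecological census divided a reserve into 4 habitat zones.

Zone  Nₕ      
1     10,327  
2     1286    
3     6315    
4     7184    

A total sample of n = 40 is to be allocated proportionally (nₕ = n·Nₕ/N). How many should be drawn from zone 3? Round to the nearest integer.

Share of zone 3 = 6315/25112 = 0.25147.
Allocate 40 × 0.25147 = 10.059... → 10.

10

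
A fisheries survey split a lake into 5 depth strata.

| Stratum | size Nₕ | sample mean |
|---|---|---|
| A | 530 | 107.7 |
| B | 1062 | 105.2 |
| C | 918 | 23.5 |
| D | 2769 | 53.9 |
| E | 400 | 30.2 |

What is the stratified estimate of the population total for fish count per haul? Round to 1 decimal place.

A: 530·107.7 = 57081
B: 1062·105.2 = 111722.4
C: 918·23.5 = 21573
D: 2769·53.9 = 149249.1
E: 400·30.2 = 12080
τ̂ = Σ Nₕx̄ₕ = 351705.5.

351705.5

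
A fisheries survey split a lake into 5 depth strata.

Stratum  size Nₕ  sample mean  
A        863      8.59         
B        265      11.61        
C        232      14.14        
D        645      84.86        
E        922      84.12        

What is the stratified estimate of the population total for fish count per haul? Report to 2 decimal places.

Estimate total by summing Nₕ·x̄ₕ over strata.
863·8.59 + 265·11.61 + 232·14.14 + 645·84.86 + 922·84.12 = 7413.17 + 3076.65 + 3280.48 + 54734.7 + 77558.64 = 146063.64.

146063.64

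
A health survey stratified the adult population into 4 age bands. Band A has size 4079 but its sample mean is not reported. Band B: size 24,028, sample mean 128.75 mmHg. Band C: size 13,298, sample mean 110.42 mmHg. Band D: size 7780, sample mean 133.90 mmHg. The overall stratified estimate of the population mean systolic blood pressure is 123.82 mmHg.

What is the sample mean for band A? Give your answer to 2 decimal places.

Σ Nₕx̄ₕ = N·μ, so 4079·x̄_A = 49185·123.82 − (24028·128.75 + 13298·110.42 + 7780·133.90).
= 6090086.7 − 5603712.16 = 486374.54.
x̄_A = 486374.54 / 4079 = 119.2387... → 119.24.

119.24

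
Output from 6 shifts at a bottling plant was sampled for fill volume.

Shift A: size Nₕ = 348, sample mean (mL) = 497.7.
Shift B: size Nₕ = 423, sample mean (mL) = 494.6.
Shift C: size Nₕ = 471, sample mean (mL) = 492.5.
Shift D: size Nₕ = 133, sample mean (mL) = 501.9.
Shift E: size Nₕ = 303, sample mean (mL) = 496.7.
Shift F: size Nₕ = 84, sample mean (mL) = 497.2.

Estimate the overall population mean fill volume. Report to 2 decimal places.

x̄_st = (Σ Nₕx̄ₕ) / (Σ Nₕ) = (348·497.7 + 423·494.6 + 471·492.5 + 133·501.9 + 303·496.7 + 84·497.2) / 1762
= 873400.5 / 1762 = 495.6870... → 495.69.

495.69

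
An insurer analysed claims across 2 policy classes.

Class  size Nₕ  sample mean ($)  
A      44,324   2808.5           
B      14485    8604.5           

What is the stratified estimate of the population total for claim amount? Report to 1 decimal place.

249120136.5

A: 44324·2808.5 = 124483954
B: 14485·8604.5 = 124636182.5
τ̂ = Σ Nₕx̄ₕ = 249120136.5.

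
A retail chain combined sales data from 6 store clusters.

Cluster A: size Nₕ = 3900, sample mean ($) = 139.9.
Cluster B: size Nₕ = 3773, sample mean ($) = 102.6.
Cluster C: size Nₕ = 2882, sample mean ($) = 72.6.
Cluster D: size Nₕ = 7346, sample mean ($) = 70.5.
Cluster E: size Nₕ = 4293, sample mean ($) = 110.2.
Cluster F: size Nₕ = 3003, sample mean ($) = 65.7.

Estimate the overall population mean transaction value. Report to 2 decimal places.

92.48

N = 3900 + 3773 + 2882 + 7346 + 4293 + 3003 = 25197.
Weight each subgroup mean by Nₕ/N and sum.
Σ Nₕx̄ₕ = 3900·139.9 + 3773·102.6 + 2882·72.6 + 7346·70.5 + 4293·110.2 + 3003·65.7 = 545610 + 387109.8 + 209233.2 + 517893 + 473088.6 + 197297.1 = 2330231.7.
Divide by N: 2330231.7 / 25197 = 92.4805... → 92.48.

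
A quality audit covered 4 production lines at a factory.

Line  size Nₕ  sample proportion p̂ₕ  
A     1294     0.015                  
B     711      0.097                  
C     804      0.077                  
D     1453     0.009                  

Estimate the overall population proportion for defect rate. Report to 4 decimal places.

N = 1294 + 711 + 804 + 1453 = 4262.
Overall proportion = Σ (Nₕ/N)·p̂ₕ.
Σ Nₕp̂ₕ = 19.41 + 68.967 + 61.908 + 13.077 = 163.362.
163.362 / 4262 = 0.038330... → 0.0383.

0.0383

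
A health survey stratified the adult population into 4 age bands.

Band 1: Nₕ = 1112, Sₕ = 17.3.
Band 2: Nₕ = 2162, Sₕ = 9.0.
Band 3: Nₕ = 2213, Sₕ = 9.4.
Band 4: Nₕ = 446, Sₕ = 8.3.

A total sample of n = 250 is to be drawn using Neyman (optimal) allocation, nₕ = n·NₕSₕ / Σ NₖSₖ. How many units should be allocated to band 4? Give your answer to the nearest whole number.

15

Σ NₕSₕ = 1112·17.3 + 2162·9.0 + 2213·9.4 + 446·8.3 = 63199.6.
Share for 4: 3701.8/63199.6 = 0.05857.
n_4 = 250 × 0.05857 = 14.643... → 15.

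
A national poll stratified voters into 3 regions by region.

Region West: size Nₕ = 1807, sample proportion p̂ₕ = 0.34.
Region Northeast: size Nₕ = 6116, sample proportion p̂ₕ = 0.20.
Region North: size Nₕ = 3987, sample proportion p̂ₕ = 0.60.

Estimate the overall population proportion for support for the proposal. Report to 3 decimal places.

Wₕ = Nₕ/N with N = 11910: 0.1517, 0.5135, 0.3348.
p̂_st = 0.1517·0.34 + 0.5135·0.20 + 0.3348·0.60 ≈ 0.35515... → 0.355.

0.355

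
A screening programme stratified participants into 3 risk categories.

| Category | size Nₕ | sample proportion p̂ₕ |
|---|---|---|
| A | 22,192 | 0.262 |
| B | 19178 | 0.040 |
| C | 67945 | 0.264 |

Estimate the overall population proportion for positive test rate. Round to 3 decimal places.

Wₕ = Nₕ/N with N = 109315: 0.2030, 0.1754, 0.6216.
p̂_st = 0.2030·0.262 + 0.1754·0.040 + 0.6216·0.264 ≈ 0.22430... → 0.224.

0.224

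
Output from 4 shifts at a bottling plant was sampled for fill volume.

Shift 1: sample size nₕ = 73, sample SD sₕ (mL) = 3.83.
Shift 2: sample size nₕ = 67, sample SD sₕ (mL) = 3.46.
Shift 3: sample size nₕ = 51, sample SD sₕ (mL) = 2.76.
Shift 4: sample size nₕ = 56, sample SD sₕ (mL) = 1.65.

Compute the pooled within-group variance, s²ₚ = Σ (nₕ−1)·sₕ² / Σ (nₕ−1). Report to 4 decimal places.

Degrees of freedom: 72 + 66 + 50 + 55 = 243.
Σ(nₕ−1)sₕ² = 72·14.6689 + 66·11.9716 + 50·7.6176 + 55·2.7225 = 2376.9039.
s²ₚ = 2376.9039 / 243 = 9.781498... → 9.7815.

9.7815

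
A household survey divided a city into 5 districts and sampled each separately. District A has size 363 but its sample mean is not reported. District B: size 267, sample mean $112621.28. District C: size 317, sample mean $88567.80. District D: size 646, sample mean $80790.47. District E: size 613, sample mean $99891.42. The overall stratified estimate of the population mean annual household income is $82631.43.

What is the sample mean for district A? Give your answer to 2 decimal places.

N = 363 + 267 + 317 + 646 + 613 = 2206.
Overall total = μ·N = 82631.43·2206 = 182284934.58.
Subtract the known strata: 267·112621.28 + 317·88567.80 + 646·80790.47 + 613·99891.42 = 171569958.44.
Remaining total for district A: 182284934.58 − 171569958.44 = 10714976.14.
Divide by its size: 10714976.14 / 363 = 29517.8406... → 29517.84.

29517.84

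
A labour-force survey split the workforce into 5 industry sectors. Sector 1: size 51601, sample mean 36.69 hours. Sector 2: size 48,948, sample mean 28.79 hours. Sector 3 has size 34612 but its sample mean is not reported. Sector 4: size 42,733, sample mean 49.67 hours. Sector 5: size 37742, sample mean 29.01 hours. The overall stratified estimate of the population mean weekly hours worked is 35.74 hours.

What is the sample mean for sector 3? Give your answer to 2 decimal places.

34.29

N = 51601 + 48948 + 34612 + 42733 + 37742 = 215636.
Overall total = μ·N = 35.74·215636 = 7706830.64.
Subtract the known strata: 51601·36.69 + 48948·28.79 + 42733·49.67 + 37742·29.01 = 6519897.14.
Remaining total for sector 3: 7706830.64 − 6519897.14 = 1186933.5.
Divide by its size: 1186933.5 / 34612 = 34.2925... → 34.29.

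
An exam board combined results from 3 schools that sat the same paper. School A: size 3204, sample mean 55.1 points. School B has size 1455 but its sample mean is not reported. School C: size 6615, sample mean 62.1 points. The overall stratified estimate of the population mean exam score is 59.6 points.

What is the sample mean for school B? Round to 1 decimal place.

58.1

N = 3204 + 1455 + 6615 = 11274.
Overall total = μ·N = 59.6·11274 = 671930.4.
Subtract the known strata: 3204·55.1 + 6615·62.1 = 587331.9.
Remaining total for school B: 671930.4 − 587331.9 = 84598.5.
Divide by its size: 84598.5 / 1455 = 58.143... → 58.1.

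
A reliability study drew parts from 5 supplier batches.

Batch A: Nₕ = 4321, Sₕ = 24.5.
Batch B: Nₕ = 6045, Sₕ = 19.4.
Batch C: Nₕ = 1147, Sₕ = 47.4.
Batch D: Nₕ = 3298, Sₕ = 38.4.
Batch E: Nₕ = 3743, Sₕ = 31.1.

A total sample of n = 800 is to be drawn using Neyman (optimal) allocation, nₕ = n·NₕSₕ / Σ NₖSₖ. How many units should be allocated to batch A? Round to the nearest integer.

Σ NₕSₕ = 4321·24.5 + 6045·19.4 + 1147·47.4 + 3298·38.4 + 3743·31.1 = 520555.8.
Share for A: 105864.5/520555.8 = 0.20337.
n_A = 800 × 0.20337 = 162.695... → 163.

163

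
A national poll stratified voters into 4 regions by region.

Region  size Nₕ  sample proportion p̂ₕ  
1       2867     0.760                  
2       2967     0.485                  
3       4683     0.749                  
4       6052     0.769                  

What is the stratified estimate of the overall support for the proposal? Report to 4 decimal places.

Wₕ = Nₕ/N with N = 16569: 0.1730, 0.1791, 0.2826, 0.3653.
p̂_st = 0.1730·0.760 + 0.1791·0.485 + 0.2826·0.749 + 0.3653·0.769 ≈ 0.710934... → 0.7109.

0.7109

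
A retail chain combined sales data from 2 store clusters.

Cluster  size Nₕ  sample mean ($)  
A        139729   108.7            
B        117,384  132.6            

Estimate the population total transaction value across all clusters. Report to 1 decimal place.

A: 139729·108.7 = 15188542.3
B: 117384·132.6 = 15565118.4
τ̂ = Σ Nₕx̄ₕ = 30753660.7.

30753660.7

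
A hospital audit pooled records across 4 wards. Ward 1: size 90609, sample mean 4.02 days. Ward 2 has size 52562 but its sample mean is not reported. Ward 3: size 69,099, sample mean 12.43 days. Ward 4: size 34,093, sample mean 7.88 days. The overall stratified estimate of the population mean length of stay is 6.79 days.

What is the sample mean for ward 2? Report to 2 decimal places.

Σ Nₕx̄ₕ = N·μ, so 52562·x̄_2 = 246363·6.79 − (90609·4.02 + 69099·12.43 + 34093·7.88).
= 1672804.77 − 1491801.59 = 181003.18.
x̄_2 = 181003.18 / 52562 = 3.4436... → 3.44.

3.44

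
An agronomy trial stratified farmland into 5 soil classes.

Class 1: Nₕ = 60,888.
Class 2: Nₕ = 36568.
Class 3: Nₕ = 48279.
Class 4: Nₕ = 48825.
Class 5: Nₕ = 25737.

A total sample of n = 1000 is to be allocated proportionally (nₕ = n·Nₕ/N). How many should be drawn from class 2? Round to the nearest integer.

166

Share of class 2 = 36568/220297 = 0.16599.
Allocate 1000 × 0.16599 = 165.994... → 166.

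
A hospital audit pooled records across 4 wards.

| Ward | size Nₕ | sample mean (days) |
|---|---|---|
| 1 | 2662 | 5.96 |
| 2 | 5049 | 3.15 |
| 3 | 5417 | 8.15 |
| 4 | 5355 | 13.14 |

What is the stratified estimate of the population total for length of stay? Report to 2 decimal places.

146283.12

1: 2662·5.96 = 15865.52
2: 5049·3.15 = 15904.35
3: 5417·8.15 = 44148.55
4: 5355·13.14 = 70364.7
τ̂ = Σ Nₕx̄ₕ = 146283.12.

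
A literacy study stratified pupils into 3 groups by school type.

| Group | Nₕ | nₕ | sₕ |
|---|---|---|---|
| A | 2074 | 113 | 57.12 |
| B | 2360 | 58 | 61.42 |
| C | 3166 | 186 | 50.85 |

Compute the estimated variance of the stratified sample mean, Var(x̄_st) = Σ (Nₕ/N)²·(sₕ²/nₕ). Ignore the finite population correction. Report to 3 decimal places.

10.834

N = 7600; Wₕ = Nₕ/N.
group A: (2074/7600)²·57.12²/113 = 2.150247
group B: (2360/7600)²·61.42²/58 = 6.271746
group C: (3166/7600)²·50.85²/186 = 2.412479
Sum = 10.834472 → 10.834.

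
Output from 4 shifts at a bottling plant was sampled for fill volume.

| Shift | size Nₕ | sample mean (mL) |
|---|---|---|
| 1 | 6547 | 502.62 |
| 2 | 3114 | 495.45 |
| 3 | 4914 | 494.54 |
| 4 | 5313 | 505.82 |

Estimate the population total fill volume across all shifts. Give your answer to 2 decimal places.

1: 6547·502.62 = 3290653.14
2: 3114·495.45 = 1542831.3
3: 4914·494.54 = 2430169.56
4: 5313·505.82 = 2687421.66
τ̂ = Σ Nₕx̄ₕ = 9951075.66.

9951075.66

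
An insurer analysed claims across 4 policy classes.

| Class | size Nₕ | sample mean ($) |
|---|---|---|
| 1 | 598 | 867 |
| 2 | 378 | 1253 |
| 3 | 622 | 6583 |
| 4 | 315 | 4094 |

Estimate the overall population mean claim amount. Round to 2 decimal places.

x̄_st = (Σ Nₕx̄ₕ) / (Σ Nₕ) = (598·867 + 378·1253 + 622·6583 + 315·4094) / 1913
= 6376336 / 1913 = 3333.1605... → 3333.16.

3333.16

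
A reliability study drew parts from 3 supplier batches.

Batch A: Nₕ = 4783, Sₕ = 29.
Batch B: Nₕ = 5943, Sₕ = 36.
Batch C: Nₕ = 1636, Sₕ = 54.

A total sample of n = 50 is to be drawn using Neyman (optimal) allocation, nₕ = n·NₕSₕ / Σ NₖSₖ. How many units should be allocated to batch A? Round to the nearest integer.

Σ NₕSₕ = 4783·29 + 5943·36 + 1636·54 = 440999.
Share for A: 138707/440999 = 0.31453.
n_A = 50 × 0.31453 = 15.726... → 16.

16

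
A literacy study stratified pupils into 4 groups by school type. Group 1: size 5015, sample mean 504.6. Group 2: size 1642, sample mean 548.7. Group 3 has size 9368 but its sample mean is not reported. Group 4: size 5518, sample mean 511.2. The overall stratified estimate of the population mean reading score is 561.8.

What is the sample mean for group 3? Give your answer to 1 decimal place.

Σ Nₕx̄ₕ = N·μ, so 9368·x̄_3 = 21543·561.8 − (5015·504.6 + 1642·548.7 + 5518·511.2).
= 12102857.4 − 6252336 = 5850521.4.
x̄_3 = 5850521.4 / 9368 = 624.522... → 624.5.

624.5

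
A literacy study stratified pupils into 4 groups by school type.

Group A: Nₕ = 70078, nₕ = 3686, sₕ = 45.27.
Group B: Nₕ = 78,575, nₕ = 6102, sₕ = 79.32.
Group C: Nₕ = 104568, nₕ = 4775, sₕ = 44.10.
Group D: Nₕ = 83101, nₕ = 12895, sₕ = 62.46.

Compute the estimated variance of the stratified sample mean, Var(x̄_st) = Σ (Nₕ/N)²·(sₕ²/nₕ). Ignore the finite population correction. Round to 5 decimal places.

0.13826

N = 336322; Wₕ = Nₕ/N.
group A: (70078/336322)²·45.27²/3686 = 0.02413896
group B: (78575/336322)²·79.32²/6102 = 0.05627966
group C: (104568/336322)²·44.10²/4775 = 0.03937231
group D: (83101/336322)²·62.46²/12895 = 0.01847075
Sum = 0.13826167 → 0.13826.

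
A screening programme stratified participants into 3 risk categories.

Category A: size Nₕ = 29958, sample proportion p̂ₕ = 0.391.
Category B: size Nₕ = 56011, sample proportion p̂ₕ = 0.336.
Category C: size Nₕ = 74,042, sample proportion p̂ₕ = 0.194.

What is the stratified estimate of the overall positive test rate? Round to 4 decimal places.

Wₕ = Nₕ/N with N = 160011: 0.1872, 0.3500, 0.4627.
p̂_st = 0.1872·0.391 + 0.3500·0.336 + 0.4627·0.194 ≈ 0.280590... → 0.2806.

0.2806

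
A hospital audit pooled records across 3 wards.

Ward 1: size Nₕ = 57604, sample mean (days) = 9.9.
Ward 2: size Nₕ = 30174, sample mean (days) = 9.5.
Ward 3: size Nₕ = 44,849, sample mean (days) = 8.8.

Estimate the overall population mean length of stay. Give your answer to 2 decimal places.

N = 57604 + 30174 + 44849 = 132627.
The stratified mean weights each stratum mean by its population share Nₕ/N.
Σ Nₕx̄ₕ = 57604·9.9 + 30174·9.5 + 44849·8.8 = 570279.6 + 286653 + 394671.2 = 1251603.8.
Divide by N: 1251603.8 / 132627 = 9.4370... → 9.44.

9.44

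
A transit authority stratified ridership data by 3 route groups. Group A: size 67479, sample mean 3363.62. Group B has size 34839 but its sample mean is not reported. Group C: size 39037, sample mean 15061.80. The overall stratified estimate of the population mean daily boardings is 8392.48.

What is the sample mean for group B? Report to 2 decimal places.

10659.83

Σ Nₕx̄ₕ = N·μ, so 34839·x̄_B = 141355·8392.48 − (67479·3363.62 + 39037·15061.80).
= 1186319010.4 − 814941200.58 = 371377809.82.
x̄_B = 371377809.82 / 34839 = 10659.8298... → 10659.83.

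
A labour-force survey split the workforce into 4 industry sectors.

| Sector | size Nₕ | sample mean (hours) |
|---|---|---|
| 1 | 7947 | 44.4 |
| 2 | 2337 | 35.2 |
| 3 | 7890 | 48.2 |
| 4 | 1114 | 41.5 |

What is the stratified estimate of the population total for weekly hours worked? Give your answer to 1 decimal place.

861638.2

1: 7947·44.4 = 352846.8
2: 2337·35.2 = 82262.4
3: 7890·48.2 = 380298
4: 1114·41.5 = 46231
τ̂ = Σ Nₕx̄ₕ = 861638.2.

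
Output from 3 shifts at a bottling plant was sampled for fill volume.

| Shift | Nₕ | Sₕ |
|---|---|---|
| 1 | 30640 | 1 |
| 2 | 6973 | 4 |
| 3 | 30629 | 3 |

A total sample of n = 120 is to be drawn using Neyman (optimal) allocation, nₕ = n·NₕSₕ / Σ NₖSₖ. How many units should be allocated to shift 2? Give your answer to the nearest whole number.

1: NₕSₕ = 30640·1 = 30640
2: NₕSₕ = 6973·4 = 27892
3: NₕSₕ = 30629·3 = 91887
Σ NₕSₕ = 150419.
n_2 = 120·27892/150419 = 22.251... → 22.

22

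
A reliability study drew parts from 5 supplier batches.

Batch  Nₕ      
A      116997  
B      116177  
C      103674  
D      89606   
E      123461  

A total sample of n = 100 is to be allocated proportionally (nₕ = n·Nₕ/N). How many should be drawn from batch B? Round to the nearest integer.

Share of batch B = 116177/549915 = 0.21126.
Allocate 100 × 0.21126 = 21.126... → 21.

21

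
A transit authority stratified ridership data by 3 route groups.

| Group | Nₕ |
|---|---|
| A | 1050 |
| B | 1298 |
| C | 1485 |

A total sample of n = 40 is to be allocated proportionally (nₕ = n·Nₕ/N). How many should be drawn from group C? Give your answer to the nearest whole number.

15

N = 1050 + 1298 + 1485 = 3833.
n_C = 40·1485/3833 = 15.497... → 15.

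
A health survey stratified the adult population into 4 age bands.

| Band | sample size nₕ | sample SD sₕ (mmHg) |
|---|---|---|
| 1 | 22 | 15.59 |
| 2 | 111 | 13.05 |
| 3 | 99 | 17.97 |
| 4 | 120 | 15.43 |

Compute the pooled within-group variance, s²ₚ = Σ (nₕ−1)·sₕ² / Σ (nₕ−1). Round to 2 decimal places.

Degrees of freedom: 21 + 110 + 98 + 119 = 348.
Σ(nₕ−1)sₕ² = 21·243.0481 + 110·170.3025 + 98·322.9209 + 119·238.0849 = 83815.6364.
s²ₚ = 83815.6364 / 348 = 240.8495... → 240.85.

240.85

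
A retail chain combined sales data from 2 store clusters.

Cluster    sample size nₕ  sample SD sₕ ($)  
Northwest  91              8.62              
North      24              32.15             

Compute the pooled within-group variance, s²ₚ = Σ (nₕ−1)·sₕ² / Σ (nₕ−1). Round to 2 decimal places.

Northwest: (91−1)·8.62² = 90·74.3044 = 6687.396
North: (24−1)·32.15² = 23·1033.6225 = 23773.3175
Numerator = 30460.7135; denominator = Σ(nₕ−1) = 113.
s²ₚ = 30460.7135/113 = 269.5638... → 269.56.

269.56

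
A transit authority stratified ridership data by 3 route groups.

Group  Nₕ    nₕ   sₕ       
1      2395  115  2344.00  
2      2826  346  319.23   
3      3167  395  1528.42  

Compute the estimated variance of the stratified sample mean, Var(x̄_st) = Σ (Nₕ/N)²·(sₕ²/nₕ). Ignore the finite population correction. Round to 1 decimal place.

4771.5

N = 8388. Term for each stratum: Wₕ²sₕ²/nₕ.
Var(x̄_st) = 3895.0368 + 33.4317 + 843.0777 = 4771.5463 → 4771.5.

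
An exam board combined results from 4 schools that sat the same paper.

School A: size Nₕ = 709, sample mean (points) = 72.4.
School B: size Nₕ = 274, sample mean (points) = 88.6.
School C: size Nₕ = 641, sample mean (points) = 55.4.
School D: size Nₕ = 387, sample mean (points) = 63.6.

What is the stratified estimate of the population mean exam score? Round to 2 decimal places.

67.50

N = 709 + 274 + 641 + 387 = 2011.
Weight each subgroup mean by Nₕ/N and sum.
Σ Nₕx̄ₕ = 709·72.4 + 274·88.6 + 641·55.4 + 387·63.6 = 51331.6 + 24276.4 + 35511.4 + 24613.2 = 135732.6.
Divide by N: 135732.6 / 2011 = 67.4951... → 67.50.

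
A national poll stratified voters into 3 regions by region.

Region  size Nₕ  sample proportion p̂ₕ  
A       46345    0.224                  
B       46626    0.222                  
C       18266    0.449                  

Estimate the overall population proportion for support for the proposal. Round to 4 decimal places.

N = 46345 + 46626 + 18266 = 111237.
Overall proportion = Σ (Nₕ/N)·p̂ₕ.
Σ Nₕp̂ₕ = 10381.28 + 10350.972 + 8201.434 = 28933.686.
28933.686 / 111237 = 0.260108... → 0.2601.

0.2601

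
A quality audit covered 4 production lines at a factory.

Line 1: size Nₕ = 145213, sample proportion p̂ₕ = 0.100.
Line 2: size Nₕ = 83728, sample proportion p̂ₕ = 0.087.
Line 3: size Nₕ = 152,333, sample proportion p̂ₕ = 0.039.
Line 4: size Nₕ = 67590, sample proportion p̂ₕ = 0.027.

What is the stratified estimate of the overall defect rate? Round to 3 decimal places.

0.066

Wₕ = Nₕ/N with N = 448864: 0.3235, 0.1865, 0.3394, 0.1506.
p̂_st = 0.3235·0.100 + 0.1865·0.087 + 0.3394·0.039 + 0.1506·0.027 ≈ 0.06588... → 0.066.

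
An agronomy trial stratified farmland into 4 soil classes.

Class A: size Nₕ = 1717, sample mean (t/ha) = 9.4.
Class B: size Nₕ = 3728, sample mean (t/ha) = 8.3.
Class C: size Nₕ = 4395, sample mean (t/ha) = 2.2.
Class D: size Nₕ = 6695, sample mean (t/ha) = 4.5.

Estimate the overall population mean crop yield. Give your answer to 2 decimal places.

N = 16535; weights Wₕ = Nₕ/N = (0.1038, 0.2255, 0.2658, 0.4049).
x̄_st = Σ Wₕ·x̄ₕ = 0.1038·9.4 + 0.2255·8.3 + 0.2658·2.2 + 0.4049·4.5 ≈ 5.2542...
→ 5.25.

5.25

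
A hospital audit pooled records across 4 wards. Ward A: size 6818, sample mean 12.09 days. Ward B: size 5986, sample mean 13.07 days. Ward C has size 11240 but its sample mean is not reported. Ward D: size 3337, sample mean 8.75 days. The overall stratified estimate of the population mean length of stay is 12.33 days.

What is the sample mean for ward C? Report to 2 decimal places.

Σ Nₕx̄ₕ = N·μ, so 11240·x̄_C = 27381·12.33 − (6818·12.09 + 5986·13.07 + 3337·8.75).
= 337607.73 − 189865.39 = 147742.34.
x̄_C = 147742.34 / 11240 = 13.1443... → 13.14.

13.14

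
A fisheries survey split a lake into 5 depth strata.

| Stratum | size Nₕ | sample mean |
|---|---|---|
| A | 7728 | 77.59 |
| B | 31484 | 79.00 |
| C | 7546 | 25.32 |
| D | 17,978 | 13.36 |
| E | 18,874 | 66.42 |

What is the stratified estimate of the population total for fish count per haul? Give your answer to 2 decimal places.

4771713.40

A: 7728·77.59 = 599615.52
B: 31484·79.00 = 2487236
C: 7546·25.32 = 191064.72
D: 17978·13.36 = 240186.08
E: 18874·66.42 = 1253611.08
τ̂ = Σ Nₕx̄ₕ = 4771713.40.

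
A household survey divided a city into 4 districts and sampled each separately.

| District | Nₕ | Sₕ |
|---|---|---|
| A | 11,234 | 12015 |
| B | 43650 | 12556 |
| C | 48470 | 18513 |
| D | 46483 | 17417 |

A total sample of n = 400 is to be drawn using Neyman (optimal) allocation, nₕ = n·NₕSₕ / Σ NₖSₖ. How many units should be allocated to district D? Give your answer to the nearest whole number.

135

A: NₕSₕ = 11234·12015 = 134976510
B: NₕSₕ = 43650·12556 = 548069400
C: NₕSₕ = 48470·18513 = 897325110
D: NₕSₕ = 46483·17417 = 809594411
Σ NₕSₕ = 2389965431.
n_D = 400·809594411/2389965431 = 135.499... → 135.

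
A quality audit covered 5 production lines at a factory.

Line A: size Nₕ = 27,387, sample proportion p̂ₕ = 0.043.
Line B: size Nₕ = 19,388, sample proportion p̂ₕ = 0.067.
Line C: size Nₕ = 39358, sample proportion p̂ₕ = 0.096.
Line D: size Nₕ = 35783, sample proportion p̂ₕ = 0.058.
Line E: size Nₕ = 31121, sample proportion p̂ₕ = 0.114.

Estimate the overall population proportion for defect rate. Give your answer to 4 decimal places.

Wₕ = Nₕ/N with N = 153037: 0.1790, 0.1267, 0.2572, 0.2338, 0.2034.
p̂_st = 0.1790·0.043 + 0.1267·0.067 + 0.2572·0.096 + 0.2338·0.058 + 0.2034·0.114 ≈ 0.077617... → 0.0776.

0.0776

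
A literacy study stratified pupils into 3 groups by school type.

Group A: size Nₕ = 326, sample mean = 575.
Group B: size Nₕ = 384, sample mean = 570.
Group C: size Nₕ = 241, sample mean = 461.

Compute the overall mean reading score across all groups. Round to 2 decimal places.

544.09

N = 326 + 384 + 241 = 951.
Overall mean = Σ (Nₕ/N)·x̄ₕ — weight by population share, not a simple average.
Σ Nₕx̄ₕ = 326·575 + 384·570 + 241·461 = 187450 + 218880 + 111101 = 517431.
Divide by N: 517431 / 951 = 544.0915... → 544.09.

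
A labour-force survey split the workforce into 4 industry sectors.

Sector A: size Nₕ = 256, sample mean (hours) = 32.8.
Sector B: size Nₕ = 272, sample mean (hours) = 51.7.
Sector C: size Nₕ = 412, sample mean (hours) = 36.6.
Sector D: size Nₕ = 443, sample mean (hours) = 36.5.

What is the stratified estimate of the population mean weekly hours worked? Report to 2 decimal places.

x̄_st = (Σ Nₕx̄ₕ) / (Σ Nₕ) = (256·32.8 + 272·51.7 + 412·36.6 + 443·36.5) / 1383
= 53707.9 / 1383 = 38.8343... → 38.83.

38.83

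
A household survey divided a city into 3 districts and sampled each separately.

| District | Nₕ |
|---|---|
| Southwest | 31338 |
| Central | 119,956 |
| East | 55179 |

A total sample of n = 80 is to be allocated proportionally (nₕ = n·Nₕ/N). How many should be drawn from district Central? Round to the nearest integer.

N = 31338 + 119956 + 55179 = 206473.
n_Central = 80·119956/206473 = 46.478... → 46.

46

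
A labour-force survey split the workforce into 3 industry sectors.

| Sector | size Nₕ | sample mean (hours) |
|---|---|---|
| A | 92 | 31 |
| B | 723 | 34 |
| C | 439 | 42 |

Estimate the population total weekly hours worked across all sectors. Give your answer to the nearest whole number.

45872

Estimate total by summing Nₕ·x̄ₕ over strata.
92·31 + 723·34 + 439·42 = 2852 + 24582 + 18438 = 45872.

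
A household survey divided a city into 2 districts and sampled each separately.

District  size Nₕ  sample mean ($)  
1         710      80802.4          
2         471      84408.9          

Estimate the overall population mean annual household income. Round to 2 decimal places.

N = 1181; weights Wₕ = Nₕ/N = (0.6012, 0.3988).
x̄_st = Σ Wₕ·x̄ₕ = 0.6012·80802.4 + 0.3988·84408.9 ≈ 82240.7247...
→ 82240.72.

82240.72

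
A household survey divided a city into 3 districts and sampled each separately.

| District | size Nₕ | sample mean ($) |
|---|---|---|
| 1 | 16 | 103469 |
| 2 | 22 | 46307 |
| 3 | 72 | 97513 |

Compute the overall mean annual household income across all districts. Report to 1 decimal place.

88138.1

x̄_st = (Σ Nₕx̄ₕ) / (Σ Nₕ) = (16·103469 + 22·46307 + 72·97513) / 110
= 9695194 / 110 = 88138.127... → 88138.1.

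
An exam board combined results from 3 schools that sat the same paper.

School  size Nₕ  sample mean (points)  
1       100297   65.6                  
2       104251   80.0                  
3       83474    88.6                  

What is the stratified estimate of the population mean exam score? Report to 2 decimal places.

77.48

x̄_st = (Σ Nₕx̄ₕ) / (Σ Nₕ) = (100297·65.6 + 104251·80.0 + 83474·88.6) / 288022
= 22315359.6 / 288022 = 77.4780... → 77.48.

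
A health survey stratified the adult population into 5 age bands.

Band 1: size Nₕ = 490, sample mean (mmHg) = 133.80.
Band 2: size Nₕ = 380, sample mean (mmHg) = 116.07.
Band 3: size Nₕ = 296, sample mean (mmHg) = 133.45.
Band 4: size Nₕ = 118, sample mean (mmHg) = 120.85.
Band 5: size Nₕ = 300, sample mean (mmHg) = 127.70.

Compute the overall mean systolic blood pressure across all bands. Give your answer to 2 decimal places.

N = 490 + 380 + 296 + 118 + 300 = 1584.
Weight each subgroup mean by Nₕ/N and sum.
Σ Nₕx̄ₕ = 490·133.80 + 380·116.07 + 296·133.45 + 118·120.85 + 300·127.70 = 65562 + 44106.6 + 39501.2 + 14260.3 + 38310 = 201740.1.
Divide by N: 201740.1 / 1584 = 127.3612... → 127.36.

127.36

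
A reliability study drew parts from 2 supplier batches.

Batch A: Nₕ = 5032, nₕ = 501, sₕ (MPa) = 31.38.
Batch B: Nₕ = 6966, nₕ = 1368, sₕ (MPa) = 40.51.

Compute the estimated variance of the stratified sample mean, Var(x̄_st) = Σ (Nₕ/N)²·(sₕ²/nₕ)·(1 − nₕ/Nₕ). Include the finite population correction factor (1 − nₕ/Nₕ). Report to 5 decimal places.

N = 11998; Wₕ = Nₕ/N.
batch A: (5032/11998)²·31.38²/501·(1 − 501/5032) = 0.31130431
batch B: (6966/11998)²·40.51²/1368·(1 − 1368/6966) = 0.32496534
Sum = 0.63626965 → 0.63627.

0.63627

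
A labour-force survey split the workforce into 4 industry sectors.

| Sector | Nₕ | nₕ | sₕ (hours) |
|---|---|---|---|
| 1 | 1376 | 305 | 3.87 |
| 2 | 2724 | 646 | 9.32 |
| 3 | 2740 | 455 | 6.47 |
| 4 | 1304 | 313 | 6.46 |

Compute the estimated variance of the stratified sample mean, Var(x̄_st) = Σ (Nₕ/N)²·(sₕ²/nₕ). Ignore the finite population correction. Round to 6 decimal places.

N = 8144. Term for each stratum: Wₕ²sₕ²/nₕ.
Var(x̄_st) = 0.001401792 + 0.015043122 + 0.010414124 + 0.003418223 = 0.030277261 → 0.030277.

0.030277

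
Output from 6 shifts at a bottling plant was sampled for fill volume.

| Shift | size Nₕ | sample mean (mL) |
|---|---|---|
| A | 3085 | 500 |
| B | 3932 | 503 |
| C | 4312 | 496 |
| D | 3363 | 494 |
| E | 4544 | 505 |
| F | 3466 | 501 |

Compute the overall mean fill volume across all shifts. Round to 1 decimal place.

N = 22702; weights Wₕ = Nₕ/N = (0.1359, 0.1732, 0.1899, 0.1481, 0.2002, 0.1527).
x̄_st = Σ Wₕ·x̄ₕ = 0.1359·500 + 0.1732·503 + 0.1899·496 + 0.1481·494 + 0.2002·505 + 0.1527·501 ≈ 500.024...
→ 500.0.

500.0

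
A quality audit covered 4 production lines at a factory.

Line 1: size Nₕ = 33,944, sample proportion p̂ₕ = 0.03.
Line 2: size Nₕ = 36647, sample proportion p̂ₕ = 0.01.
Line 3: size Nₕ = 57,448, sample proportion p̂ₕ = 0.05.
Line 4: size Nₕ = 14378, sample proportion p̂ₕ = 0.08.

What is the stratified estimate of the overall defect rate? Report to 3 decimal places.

Wₕ = Nₕ/N with N = 142417: 0.2383, 0.2573, 0.4034, 0.1010.
p̂_st = 0.2383·0.03 + 0.2573·0.01 + 0.4034·0.05 + 0.1010·0.08 ≈ 0.03797... → 0.038.

0.038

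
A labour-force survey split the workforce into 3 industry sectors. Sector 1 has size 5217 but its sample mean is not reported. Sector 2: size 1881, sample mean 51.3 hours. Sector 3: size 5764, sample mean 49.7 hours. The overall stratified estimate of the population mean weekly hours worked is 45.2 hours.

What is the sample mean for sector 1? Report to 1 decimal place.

Σ Nₕx̄ₕ = N·μ, so 5217·x̄_1 = 12862·45.2 − (1881·51.3 + 5764·49.7).
= 581362.4 − 382966.1 = 198396.3.
x̄_1 = 198396.3 / 5217 = 38.029... → 38.0.

38.0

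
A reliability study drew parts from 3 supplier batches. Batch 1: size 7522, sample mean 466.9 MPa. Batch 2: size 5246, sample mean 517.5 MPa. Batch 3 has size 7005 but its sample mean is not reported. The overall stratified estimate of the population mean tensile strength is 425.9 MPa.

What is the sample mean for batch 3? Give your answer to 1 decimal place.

313.3

N = 7522 + 5246 + 7005 = 19773.
Overall total = μ·N = 425.9·19773 = 8421320.7.
Subtract the known strata: 7522·466.9 + 5246·517.5 = 6226826.8.
Remaining total for batch 3: 8421320.7 − 6226826.8 = 2194493.9.
Divide by its size: 2194493.9 / 7005 = 313.275... → 313.3.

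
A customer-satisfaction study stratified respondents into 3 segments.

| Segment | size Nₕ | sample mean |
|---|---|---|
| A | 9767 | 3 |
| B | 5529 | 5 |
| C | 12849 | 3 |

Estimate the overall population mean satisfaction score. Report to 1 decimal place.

N = 9767 + 5529 + 12849 = 28145.
Overall mean = Σ (Nₕ/N)·x̄ₕ — weight by population share, not a simple average.
Σ Nₕx̄ₕ = 9767·3 + 5529·5 + 12849·3 = 29301 + 27645 + 38547 = 95493.
Divide by N: 95493 / 28145 = 3.393... → 3.4.

3.4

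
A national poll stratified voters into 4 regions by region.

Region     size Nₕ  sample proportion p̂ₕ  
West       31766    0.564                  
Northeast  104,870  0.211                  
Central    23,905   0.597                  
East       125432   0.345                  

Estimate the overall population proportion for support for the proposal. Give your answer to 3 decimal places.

0.341

N = 31766 + 104870 + 23905 + 125432 = 285973.
Overall proportion = Σ (Nₕ/N)·p̂ₕ.
Σ Nₕp̂ₕ = 17916.024 + 22127.57 + 14271.285 + 43274.04 = 97588.919.
97588.919 / 285973 = 0.34125... → 0.341.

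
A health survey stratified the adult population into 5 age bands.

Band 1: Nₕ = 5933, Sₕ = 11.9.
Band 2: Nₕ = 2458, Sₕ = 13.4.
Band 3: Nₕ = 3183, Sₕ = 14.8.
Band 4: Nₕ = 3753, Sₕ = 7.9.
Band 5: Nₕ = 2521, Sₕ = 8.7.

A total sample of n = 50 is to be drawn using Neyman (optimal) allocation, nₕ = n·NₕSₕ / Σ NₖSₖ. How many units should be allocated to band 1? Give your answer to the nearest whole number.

17

1: NₕSₕ = 5933·11.9 = 70602.7
2: NₕSₕ = 2458·13.4 = 32937.2
3: NₕSₕ = 3183·14.8 = 47108.4
4: NₕSₕ = 3753·7.9 = 29648.7
5: NₕSₕ = 2521·8.7 = 21932.7
Σ NₕSₕ = 202229.7.
n_1 = 50·70602.7/202229.7 = 17.456... → 17.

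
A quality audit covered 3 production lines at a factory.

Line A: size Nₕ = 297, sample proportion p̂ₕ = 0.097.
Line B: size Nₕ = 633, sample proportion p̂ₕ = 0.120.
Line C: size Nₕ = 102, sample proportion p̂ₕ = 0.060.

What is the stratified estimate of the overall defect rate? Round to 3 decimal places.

0.107

Wₕ = Nₕ/N with N = 1032: 0.2878, 0.6134, 0.0988.
p̂_st = 0.2878·0.097 + 0.6134·0.120 + 0.0988·0.060 ≈ 0.10745... → 0.107.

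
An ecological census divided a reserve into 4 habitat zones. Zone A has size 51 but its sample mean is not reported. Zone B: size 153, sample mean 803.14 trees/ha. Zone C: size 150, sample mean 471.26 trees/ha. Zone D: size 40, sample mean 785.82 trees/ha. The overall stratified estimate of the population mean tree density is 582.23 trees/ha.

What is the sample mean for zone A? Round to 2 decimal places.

86.20

Σ Nₕx̄ₕ = N·μ, so 51·x̄_A = 394·582.23 − (153·803.14 + 150·471.26 + 40·785.82).
= 229398.62 − 225002.22 = 4396.4.
x̄_A = 4396.4 / 51 = 86.2039... → 86.20.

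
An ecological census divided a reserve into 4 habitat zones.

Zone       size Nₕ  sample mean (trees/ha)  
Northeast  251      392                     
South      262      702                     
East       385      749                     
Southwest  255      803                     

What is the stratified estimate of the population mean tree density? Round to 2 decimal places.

672.55

N = 251 + 262 + 385 + 255 = 1153.
Weight each subgroup mean by Nₕ/N and sum.
Σ Nₕx̄ₕ = 251·392 + 262·702 + 385·749 + 255·803 = 98392 + 183924 + 288365 + 204765 = 775446.
Divide by N: 775446 / 1153 = 672.5464... → 672.55.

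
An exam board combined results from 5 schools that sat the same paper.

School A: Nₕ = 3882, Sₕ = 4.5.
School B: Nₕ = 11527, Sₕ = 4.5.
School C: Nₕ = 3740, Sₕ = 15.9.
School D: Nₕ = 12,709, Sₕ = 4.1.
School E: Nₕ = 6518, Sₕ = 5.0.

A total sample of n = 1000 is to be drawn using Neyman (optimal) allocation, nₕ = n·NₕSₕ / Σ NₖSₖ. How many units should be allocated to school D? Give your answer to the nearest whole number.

Σ NₕSₕ = 3882·4.5 + 11527·4.5 + 3740·15.9 + 12709·4.1 + 6518·5.0 = 213503.4.
Share for D: 52106.9/213503.4 = 0.24406.
n_D = 1000 × 0.24406 = 244.057... → 244.

244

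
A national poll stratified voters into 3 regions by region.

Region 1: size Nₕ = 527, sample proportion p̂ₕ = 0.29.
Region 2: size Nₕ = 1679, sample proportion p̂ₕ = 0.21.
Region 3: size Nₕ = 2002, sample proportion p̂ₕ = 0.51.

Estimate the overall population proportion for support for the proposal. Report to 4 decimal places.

0.3627

Wₕ = Nₕ/N with N = 4208: 0.1252, 0.3990, 0.4758.
p̂_st = 0.1252·0.29 + 0.3990·0.21 + 0.4758·0.51 ≈ 0.362747... → 0.3627.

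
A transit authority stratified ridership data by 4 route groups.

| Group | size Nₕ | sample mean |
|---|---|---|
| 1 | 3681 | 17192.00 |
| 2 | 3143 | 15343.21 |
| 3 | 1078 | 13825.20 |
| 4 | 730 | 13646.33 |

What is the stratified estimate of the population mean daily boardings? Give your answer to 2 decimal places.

15798.52

x̄_st = (Σ Nₕx̄ₕ) / (Σ Nₕ) = (3681·17192.00 + 3143·15343.21 + 1078·13825.20 + 730·13646.33) / 8632
= 136372847.53 / 8632 = 15798.5227... → 15798.52.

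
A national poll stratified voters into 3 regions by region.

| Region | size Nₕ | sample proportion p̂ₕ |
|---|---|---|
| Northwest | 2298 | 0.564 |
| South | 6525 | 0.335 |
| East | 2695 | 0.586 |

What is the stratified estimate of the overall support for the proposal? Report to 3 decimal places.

0.439

Wₕ = Nₕ/N with N = 11518: 0.1995, 0.5665, 0.2340.
p̂_st = 0.1995·0.564 + 0.5665·0.335 + 0.2340·0.586 ≈ 0.43942... → 0.439.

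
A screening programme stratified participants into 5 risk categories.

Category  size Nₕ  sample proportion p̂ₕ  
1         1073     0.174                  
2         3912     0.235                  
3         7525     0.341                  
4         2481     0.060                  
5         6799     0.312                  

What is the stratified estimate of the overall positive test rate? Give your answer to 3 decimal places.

Wₕ = Nₕ/N with N = 21790: 0.0492, 0.1795, 0.3453, 0.1139, 0.3120.
p̂_st = 0.0492·0.174 + 0.1795·0.235 + 0.3453·0.341 + 0.1139·0.060 + 0.3120·0.312 ≈ 0.27270... → 0.273.

0.273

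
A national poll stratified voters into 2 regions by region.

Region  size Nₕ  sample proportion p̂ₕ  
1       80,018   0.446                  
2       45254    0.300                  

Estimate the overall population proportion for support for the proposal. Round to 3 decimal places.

N = 80018 + 45254 = 125272.
Overall proportion = Σ (Nₕ/N)·p̂ₕ.
Σ Nₕp̂ₕ = 35688.028 + 13576.2 = 49264.228.
49264.228 / 125272 = 0.39326... → 0.393.

0.393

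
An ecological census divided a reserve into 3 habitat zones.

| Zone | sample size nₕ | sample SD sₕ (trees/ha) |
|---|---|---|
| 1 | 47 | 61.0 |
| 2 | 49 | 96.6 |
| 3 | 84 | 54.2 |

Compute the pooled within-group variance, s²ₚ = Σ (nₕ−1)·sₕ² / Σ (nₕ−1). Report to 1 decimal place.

4875.2

1: (47−1)·61.0² = 46·3721 = 171166
2: (49−1)·96.6² = 48·9331.56 = 447914.88
3: (84−1)·54.2² = 83·2937.64 = 243824.12
Numerator = 862905; denominator = Σ(nₕ−1) = 177.
s²ₚ = 862905/177 = 4875.169... → 4875.2.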